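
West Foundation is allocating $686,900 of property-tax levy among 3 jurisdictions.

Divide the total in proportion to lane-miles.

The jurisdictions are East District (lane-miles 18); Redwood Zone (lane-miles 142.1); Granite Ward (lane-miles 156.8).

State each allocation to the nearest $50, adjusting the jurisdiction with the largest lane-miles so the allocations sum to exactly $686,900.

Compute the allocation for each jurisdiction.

East District: $39,000 · Redwood Zone: $308,000 · Granite Ward: $339,900

Combined lane-miles = 18 + 142.1 + 156.8 = 316.9.
Raw shares: East District 39,016.09; Redwood Zone 308,010.38; Granite Ward 339,873.52.
Rounded to nearest $50: East District $39,000; Redwood Zone $308,000; Granite Ward $339,850. Sum = $686,850.
Difference $686,900 − $686,850 = +$50 applied to largest lane-miles (Granite Ward): Granite Ward becomes $339,900.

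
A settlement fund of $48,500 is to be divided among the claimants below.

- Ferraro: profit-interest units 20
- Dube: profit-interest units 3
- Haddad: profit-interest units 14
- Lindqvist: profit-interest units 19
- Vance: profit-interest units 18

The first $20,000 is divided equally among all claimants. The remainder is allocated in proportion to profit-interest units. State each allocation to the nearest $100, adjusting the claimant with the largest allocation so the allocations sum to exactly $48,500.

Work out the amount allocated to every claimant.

Equal tier: $20,000 ÷ 5 = $4,000 apiece.
Remainder $28,500 by profit-interest units (total 74): Ferraro 7,702.70 → $7,700; Dube 1,155.41 → $1,200; Haddad 5,391.89 → $5,400; Lindqvist 7,317.57 → $7,300; Vance 6,932.43 → $6,900.
Totals: Ferraro $4,000 + $7,700 = $11,700; Dube $4,000 + $1,200 = $5,200; Haddad $4,000 + $5,400 = $9,400; Lindqvist $4,000 + $7,300 = $11,300; Vance $4,000 + $6,900 = $10,900.

Ferraro: $11,700; Dube: $5,200; Haddad: $9,400; Lindqvist: $11,300; Vance: $10,900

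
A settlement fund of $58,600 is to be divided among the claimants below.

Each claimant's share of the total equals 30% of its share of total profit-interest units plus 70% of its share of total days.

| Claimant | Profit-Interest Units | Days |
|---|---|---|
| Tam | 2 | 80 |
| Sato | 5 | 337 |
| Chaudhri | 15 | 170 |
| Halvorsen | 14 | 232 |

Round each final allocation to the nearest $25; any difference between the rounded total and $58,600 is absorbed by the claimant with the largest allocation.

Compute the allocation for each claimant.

Tam: $4,975; Sato: $19,325; Chaudhri: $15,850; Halvorsen: $18,450

Profit-interest units total 36; days total 819.
Combined weights (30% profit-interest units + 70% days): Tam 0.0850; Sato 0.3297; Chaudhri 0.2703; Halvorsen 0.3150.
Proportional shares: Tam 4,983.50; Sato 19,320.47; Chaudhri 15,839.53; Halvorsen 18,456.50.
After rounding ($25): Tam $4,975; Sato $19,325; Chaudhri $15,850; Halvorsen $18,450. Sum = $58,600.
Rounded total matches; no reconciliation needed.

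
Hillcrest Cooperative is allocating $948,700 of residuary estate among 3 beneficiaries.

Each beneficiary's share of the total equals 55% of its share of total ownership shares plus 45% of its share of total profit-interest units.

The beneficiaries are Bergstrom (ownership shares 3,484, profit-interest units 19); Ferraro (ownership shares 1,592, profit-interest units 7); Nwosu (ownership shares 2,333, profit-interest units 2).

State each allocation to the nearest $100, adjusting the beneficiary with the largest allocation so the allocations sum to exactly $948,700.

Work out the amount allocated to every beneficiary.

Ownership shares total 7,409; profit-interest units total 28.
Combined weights (55% ownership shares + 45% profit-interest units): Bergstrom 0.5640; Ferraro 0.2307; Nwosu 0.2053.
Raw shares: Bergstrom 535,055.93; Ferraro 218,846.68; Nwosu 194,797.40.
At nearest $100: Bergstrom $535,100; Ferraro $218,800; Nwosu $194,800. Sum = $948,700.
No rounding difference to absorb.

Bergstrom: $535,100 | Ferraro: $218,800 | Nwosu: $194,800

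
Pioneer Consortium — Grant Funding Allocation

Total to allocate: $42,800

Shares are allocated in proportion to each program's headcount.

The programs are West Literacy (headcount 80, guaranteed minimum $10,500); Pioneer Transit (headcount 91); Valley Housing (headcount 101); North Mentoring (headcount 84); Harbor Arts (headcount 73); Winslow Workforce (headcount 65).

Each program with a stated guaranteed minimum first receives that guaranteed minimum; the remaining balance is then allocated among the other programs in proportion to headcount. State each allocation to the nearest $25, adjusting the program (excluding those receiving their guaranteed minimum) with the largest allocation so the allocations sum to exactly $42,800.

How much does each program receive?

West Literacy: $10,500 · Pioneer Transit: $7,100 · Valley Housing: $7,875 · North Mentoring: $6,550 · Harbor Arts: $5,700 · Winslow Workforce: $5,075

Minimums first: West Literacy $10,500. Residual $32,300.
Residual split over remaining headcount 414: Pioneer Transit 7,099.76 → $7,100; Valley Housing 7,879.95 → $7,875; North Mentoring 6,553.62 → $6,550; Harbor Arts 5,695.41 → $5,700; Winslow Workforce 5,071.26 → $5,075.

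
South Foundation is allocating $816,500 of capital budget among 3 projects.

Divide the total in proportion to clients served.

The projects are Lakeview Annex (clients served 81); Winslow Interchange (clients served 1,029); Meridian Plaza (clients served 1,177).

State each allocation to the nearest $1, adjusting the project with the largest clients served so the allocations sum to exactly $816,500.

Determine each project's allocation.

Total clients served = 2,287.
Pro-rata amounts: Lakeview Annex 81/2,287 × $816,500 = 28,918.45; Winslow Interchange 1,029/2,287 × $816,500 = 367,371.45; Meridian Plaza 1,177/2,287 × $816,500 = 420,210.10.
At nearest $1: Lakeview Annex $28,918; Winslow Interchange $367,371; Meridian Plaza $420,210. Sum = $816,499.
Difference $816,500 − $816,499 = +$1 applied to largest clients served (Meridian Plaza): Meridian Plaza becomes $420,211.

Lakeview Annex: $28,918 · Winslow Interchange: $367,371 · Meridian Plaza: $420,211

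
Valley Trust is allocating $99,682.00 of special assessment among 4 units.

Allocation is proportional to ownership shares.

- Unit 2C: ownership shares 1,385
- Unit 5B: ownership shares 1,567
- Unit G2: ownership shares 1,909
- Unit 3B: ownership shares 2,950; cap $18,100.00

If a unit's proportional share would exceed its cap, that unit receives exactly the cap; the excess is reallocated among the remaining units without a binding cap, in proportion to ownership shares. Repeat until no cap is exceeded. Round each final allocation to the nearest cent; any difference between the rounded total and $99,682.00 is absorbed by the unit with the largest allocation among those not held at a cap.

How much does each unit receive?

Unit 2C: $23,244.41 | Unit 5B: $26,298.91 | Unit G2: $32,038.68 | Unit 3B: $18,100.00

Ownership shares total: 7,811.
Pro-rata shares before constraints: Unit 2C 17,675.0186; Unit 5B 19,997.6564; Unit G2 24,362.1736; Unit 3B 37,647.1515.
Capped: Unit 3B ($18,100.00); remaining pool $81,582.00 reallocated over remaining ownership shares 4,861.
Remaining shares: Unit 2C 23,244.4086 → $23,244.41; Unit 5B 26,298.9085 → $26,298.91; Unit G2 32,038.6830 → $32,038.68.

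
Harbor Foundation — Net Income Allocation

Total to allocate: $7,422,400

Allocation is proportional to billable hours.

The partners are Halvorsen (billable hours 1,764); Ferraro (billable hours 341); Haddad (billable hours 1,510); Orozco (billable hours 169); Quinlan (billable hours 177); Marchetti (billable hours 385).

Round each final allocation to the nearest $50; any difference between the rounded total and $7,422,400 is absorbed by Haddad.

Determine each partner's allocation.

Sum of billable hours: 4,346.
Proportional shares: Halvorsen 1,764/4,346 × $7,422,400 = 3,012,681.45; Ferraro 341/4,346 × $7,422,400 = 582,383.43; Haddad 1,510/4,346 × $7,422,400 = 2,578,882.65; Orozco 169/4,346 × $7,422,400 = 288,629.91; Quinlan 177/4,346 × $7,422,400 = 302,292.87; Marchetti 385/4,346 × $7,422,400 = 657,529.68.
After rounding ($50): Halvorsen $3,012,700; Ferraro $582,400; Haddad $2,578,900; Orozco $288,650; Quinlan $302,300; Marchetti $657,550. Sum = $7,422,500.
Difference $7,422,400 − $7,422,500 = −$100 applied to Haddad: Haddad becomes $2,578,800.

Halvorsen: $3,012,700 | Ferraro: $582,400 | Haddad: $2,578,800 | Orozco: $288,650 | Quinlan: $302,300 | Marchetti: $657,550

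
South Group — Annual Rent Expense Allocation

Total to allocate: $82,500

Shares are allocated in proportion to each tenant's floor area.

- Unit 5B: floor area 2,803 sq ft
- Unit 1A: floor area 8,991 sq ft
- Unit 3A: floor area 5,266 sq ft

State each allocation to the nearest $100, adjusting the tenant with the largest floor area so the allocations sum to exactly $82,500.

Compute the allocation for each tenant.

Unit 5B: $13,600; Unit 1A: $43,400; Unit 3A: $25,500

Floor area total: 17,060.
Raw shares: Unit 5B 2,803/17,060 × $82,500 = 13,554.95; Unit 1A 8,991/17,060 × $82,500 = 43,479.34; Unit 3A 5,266/17,060 × $82,500 = 25,465.71.
After rounding ($100): Unit 5B $13,600; Unit 1A $43,500; Unit 3A $25,500. Sum = $82,600.
Difference $82,500 − $82,600 = −$100 applied to largest floor area (Unit 1A): Unit 1A becomes $43,400.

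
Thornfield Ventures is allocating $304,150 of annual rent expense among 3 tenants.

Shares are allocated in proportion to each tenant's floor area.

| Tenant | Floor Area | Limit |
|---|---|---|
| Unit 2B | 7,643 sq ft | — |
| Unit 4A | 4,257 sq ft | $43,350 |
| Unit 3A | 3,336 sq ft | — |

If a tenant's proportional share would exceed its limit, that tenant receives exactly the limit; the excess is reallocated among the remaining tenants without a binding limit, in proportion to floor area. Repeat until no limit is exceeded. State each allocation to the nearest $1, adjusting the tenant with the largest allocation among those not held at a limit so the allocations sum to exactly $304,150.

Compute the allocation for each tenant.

Total floor area = 15,236.
Unconstrained shares: Unit 2B 152,574.06; Unit 4A 84,980.74; Unit 3A 66,595.20.
Held at cap: Unit 4A ($43,350); remaining pool $260,800 reallocated over remaining floor area 10,979.
Redistributed shares: Unit 2B 181,555.19 → $181,555; Unit 3A 79,244.81 → $79,245.

Unit 2B: $181,555; Unit 4A: $43,350; Unit 3A: $79,245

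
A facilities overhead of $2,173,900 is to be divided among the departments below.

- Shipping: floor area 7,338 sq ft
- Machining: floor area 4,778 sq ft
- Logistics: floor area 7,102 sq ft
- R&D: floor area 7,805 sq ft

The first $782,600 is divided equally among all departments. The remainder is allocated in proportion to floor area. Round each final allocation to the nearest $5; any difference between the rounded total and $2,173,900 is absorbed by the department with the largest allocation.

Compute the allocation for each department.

$782,600 shared equally gives $195,650 per department.
Remainder $1,391,300 by floor area (total 27,023): Shipping 377,802.59 → $377,805; Machining 245,999.02 → $246,000; Logistics 365,651.95 → $365,650; R&D 401,846.45 → $401,845.
Totals: Shipping $195,650 + $377,805 = $573,455; Machining $195,650 + $246,000 = $441,650; Logistics $195,650 + $365,650 = $561,300; R&D $195,650 + $401,845 = $597,495.

Shipping: $573,455 · Machining: $441,650 · Logistics: $561,300 · R&D: $597,495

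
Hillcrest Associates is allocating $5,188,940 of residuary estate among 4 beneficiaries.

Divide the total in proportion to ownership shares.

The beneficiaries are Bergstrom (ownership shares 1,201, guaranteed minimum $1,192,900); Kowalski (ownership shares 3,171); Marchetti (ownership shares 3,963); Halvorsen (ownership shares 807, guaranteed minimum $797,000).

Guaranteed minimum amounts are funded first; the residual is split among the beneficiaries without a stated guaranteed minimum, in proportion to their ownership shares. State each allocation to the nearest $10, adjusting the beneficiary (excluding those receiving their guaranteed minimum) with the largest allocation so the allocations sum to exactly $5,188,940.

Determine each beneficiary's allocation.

Bergstrom: $1,192,900 · Kowalski: $1,421,950 · Marchetti: $1,777,090 · Halvorsen: $797,000

Fund the minimums — Bergstrom $1,192,900; Halvorsen $797,000. Residual $3,199,040.
Residual split over remaining ownership shares 7,134: Kowalski 1,421,945.03 → $1,421,950; Marchetti 1,777,094.97 → $1,777,090.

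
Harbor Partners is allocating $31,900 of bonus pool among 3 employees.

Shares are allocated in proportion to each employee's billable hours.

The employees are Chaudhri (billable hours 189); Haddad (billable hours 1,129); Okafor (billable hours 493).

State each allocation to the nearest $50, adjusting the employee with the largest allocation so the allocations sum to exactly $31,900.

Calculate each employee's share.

Chaudhri: $3,350 · Haddad: $19,850 · Okafor: $8,700

Billable hours total: 1,811.
Unrounded shares: Chaudhri 189/1,811 × $31,900 = 3,329.16; Haddad 1,129/1,811 × $31,900 = 19,886.86; Okafor 493/1,811 × $31,900 = 8,683.99.
After rounding ($50): Chaudhri $3,350; Haddad $19,900; Okafor $8,700. Sum = $31,950.
Difference $31,900 − $31,950 = −$50 applied to largest allocation (Haddad): Haddad becomes $19,850.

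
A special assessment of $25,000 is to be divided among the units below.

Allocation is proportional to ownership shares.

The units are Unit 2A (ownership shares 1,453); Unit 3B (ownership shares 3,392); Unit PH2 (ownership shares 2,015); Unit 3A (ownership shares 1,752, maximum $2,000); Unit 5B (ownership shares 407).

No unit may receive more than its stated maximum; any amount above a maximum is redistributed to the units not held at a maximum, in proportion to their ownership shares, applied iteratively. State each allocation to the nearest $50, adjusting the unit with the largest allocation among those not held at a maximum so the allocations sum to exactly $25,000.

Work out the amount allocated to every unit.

Unit 2A: $4,600 | Unit 3B: $10,700 | Unit PH2: $6,400 | Unit 3A: $2,000 | Unit 5B: $1,300

Ownership shares total: 9,019.
Pro-rata shares before constraints: Unit 2A 4,027.61; Unit 3B 9,402.37; Unit PH2 5,585.43; Unit 3A 4,856.41; Unit 5B 1,128.17.
Cap binds for Unit 3A ($2,000); remaining pool $23,000 reallocated over remaining ownership shares 7,267.
Redistributed shares: Unit 2A 4,598.73 → $4,600; Unit 3B 10,735.65 → $10,750; Unit PH2 6,377.46 → $6,400; Unit 5B 1,288.15 → $1,300.
Rounding difference −$50 applied to Unit 3B → $10,700.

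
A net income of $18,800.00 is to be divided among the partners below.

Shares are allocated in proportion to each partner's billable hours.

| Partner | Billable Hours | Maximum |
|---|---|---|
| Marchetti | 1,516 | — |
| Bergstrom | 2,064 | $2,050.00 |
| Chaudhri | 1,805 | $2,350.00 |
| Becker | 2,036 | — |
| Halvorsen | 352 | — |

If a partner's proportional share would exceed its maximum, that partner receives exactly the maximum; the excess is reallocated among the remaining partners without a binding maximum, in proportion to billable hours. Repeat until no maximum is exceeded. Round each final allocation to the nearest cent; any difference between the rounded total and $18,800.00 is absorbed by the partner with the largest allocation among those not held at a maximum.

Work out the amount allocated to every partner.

Billable hours total: 7,773.
Unconstrained shares: Marchetti 3,666.6409; Bergstrom 4,992.0494; Chaudhri 4,365.6246; Becker 4,924.3278; Halvorsen 851.3573.
Capped: Bergstrom ($2,050.00), Chaudhri ($2,350.00); residual $14,400.00 reallocated over remaining billable hours 3,904.
Redistributed shares: Marchetti 5,591.8033 → $5,591.80; Becker 7,509.8361 → $7,509.84; Halvorsen 1,298.3607 → $1,298.36.

Marchetti: $5,591.80 | Bergstrom: $2,050.00 | Chaudhri: $2,350.00 | Becker: $7,509.84 | Halvorsen: $1,298.36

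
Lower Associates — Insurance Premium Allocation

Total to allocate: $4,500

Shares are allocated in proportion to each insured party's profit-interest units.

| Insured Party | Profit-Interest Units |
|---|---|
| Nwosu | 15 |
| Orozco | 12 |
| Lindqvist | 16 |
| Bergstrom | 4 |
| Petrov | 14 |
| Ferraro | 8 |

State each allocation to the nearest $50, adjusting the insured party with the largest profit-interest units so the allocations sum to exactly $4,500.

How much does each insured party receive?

Nwosu: $1,000 · Orozco: $800 · Lindqvist: $1,050 · Bergstrom: $250 · Petrov: $900 · Ferraro: $500

Sum of profit-interest units: 15 + 12 + 16 + 4 + 14 + 8 = 69.
Pro-rata amounts: Nwosu 978.26; Orozco 782.61; Lindqvist 1,043.48; Bergstrom 260.87; Petrov 913.04; Ferraro 521.74.
Rounded to nearest $50: Nwosu $1,000; Orozco $800; Lindqvist $1,050; Bergstrom $250; Petrov $900; Ferraro $500. Sum = $4,500.
Sum already equals the total — no adjustment.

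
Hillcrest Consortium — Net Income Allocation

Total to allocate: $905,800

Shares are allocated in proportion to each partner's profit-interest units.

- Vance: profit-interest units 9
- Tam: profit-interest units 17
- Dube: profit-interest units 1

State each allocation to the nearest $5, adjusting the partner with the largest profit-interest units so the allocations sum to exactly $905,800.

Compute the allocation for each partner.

Combined profit-interest units = 27.
Raw shares: Vance 9/27 × $905,800 = 301,933.33; Tam 17/27 × $905,800 = 570,318.52; Dube 1/27 × $905,800 = 33,548.15.
At nearest $5: Vance $301,935; Tam $570,320; Dube $33,550. Sum = $905,805.
Difference $905,800 − $905,805 = −$5 applied to largest profit-interest units (Tam): Tam becomes $570,315.

Vance: $301,935; Tam: $570,315; Dube: $33,550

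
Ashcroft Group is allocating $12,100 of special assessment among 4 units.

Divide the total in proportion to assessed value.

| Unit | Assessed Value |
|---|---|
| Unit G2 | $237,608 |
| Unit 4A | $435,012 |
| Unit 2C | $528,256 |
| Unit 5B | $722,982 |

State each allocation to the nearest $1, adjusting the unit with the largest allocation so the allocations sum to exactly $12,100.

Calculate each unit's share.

Assessed value total: 1,923,858.
Unrounded shares: Unit G2 237,608/1,923,858 × $12,100 = 1,494.42; Unit 4A 435,012/1,923,858 × $12,100 = 2,735.98; Unit 2C 528,256/1,923,858 × $12,100 = 3,322.44; Unit 5B 722,982/1,923,858 × $12,100 = 4,547.16.
At nearest $1: Unit G2 $1,494; Unit 4A $2,736; Unit 2C $3,322; Unit 5B $4,547. Sum = $12,099.
Difference $12,100 − $12,099 = +$1 applied to largest allocation (Unit 5B): Unit 5B becomes $4,548.

Unit G2: $1,494; Unit 4A: $2,736; Unit 2C: $3,322; Unit 5B: $4,548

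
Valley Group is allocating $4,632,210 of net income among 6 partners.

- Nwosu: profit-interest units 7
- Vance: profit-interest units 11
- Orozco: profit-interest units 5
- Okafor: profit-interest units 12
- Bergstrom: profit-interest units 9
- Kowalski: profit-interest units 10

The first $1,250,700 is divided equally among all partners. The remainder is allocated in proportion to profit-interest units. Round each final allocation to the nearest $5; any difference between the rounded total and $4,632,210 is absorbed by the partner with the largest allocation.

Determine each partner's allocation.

Nwosu: $646,795 · Vance: $897,275 · Orozco: $521,555 · Okafor: $959,895 · Bergstrom: $772,035 · Kowalski: $834,655

First tranche $1,250,700 split equally: $208,450 each.
Remainder $3,381,510 by profit-interest units (total 54): Nwosu 438,343.89 → $438,345; Vance 688,826.11 → $688,825; Orozco 313,102.78 → $313,105; Okafor 751,446.67 → $751,445; Bergstrom 563,585.00 → $563,585; Kowalski 626,205.56 → $626,205.
Totals: Nwosu $208,450 + $438,345 = $646,795; Vance $208,450 + $688,825 = $897,275; Orozco $208,450 + $313,105 = $521,555; Okafor $208,450 + $751,445 = $959,895; Bergstrom $208,450 + $563,585 = $772,035; Kowalski $208,450 + $626,205 = $834,655.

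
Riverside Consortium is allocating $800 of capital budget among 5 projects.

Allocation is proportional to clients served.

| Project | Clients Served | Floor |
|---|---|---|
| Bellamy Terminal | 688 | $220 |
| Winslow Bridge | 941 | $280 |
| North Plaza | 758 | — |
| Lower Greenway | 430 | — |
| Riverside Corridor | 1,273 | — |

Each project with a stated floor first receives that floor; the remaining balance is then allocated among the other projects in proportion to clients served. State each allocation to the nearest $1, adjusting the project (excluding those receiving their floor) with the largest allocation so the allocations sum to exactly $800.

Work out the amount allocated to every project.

Bellamy Terminal: $220; Winslow Bridge: $280; North Plaza: $92; Lower Greenway: $52; Riverside Corridor: $156

Guaranteed amounts: Bellamy Terminal $220; Winslow Bridge $280. Remaining pool $300.
Remaining pool split over remaining clients served 2,461: North Plaza 92.40 → $92; Lower Greenway 52.42 → $52; Riverside Corridor 155.18 → $155.
Rounding difference +$1 applied to Riverside Corridor → $156.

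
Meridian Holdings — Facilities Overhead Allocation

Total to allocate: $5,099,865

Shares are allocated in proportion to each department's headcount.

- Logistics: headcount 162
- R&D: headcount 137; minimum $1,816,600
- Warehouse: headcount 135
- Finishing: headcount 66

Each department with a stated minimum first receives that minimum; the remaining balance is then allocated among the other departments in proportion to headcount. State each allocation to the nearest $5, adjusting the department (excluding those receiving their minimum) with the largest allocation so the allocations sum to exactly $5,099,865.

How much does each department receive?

Logistics: $1,465,260 | R&D: $1,816,600 | Warehouse: $1,221,050 | Finishing: $596,955

Minimums first: R&D $1,816,600. Residual $3,283,265.
Residual split over remaining headcount 363: Logistics 1,465,258.76 → $1,465,260; Warehouse 1,221,048.97 → $1,221,050; Finishing 596,957.27 → $596,955.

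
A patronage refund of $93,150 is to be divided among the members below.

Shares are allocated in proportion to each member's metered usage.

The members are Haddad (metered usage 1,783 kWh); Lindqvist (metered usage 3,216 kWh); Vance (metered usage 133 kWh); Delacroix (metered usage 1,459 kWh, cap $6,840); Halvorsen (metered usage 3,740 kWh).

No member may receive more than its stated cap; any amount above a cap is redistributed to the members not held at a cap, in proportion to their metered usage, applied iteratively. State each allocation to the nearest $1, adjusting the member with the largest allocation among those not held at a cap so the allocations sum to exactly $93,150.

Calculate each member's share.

Combined metered usage = 10,331.
Proportional shares (ignoring caps): Haddad 16,076.51; Lindqvist 28,997.23; Vance 1,199.20; Delacroix 13,155.15; Halvorsen 33,721.90.
Held at cap: Delacroix ($6,840); remaining pool $86,310 reallocated over remaining metered usage 8,872.
Shares after redistribution: Haddad 17,345.66 → $17,346; Lindqvist 31,286.40 → $31,286; Vance 1,293.87 → $1,294; Halvorsen 36,384.06 → $36,384.

Haddad: $17,346; Lindqvist: $31,286; Vance: $1,294; Delacroix: $6,840; Halvorsen: $36,384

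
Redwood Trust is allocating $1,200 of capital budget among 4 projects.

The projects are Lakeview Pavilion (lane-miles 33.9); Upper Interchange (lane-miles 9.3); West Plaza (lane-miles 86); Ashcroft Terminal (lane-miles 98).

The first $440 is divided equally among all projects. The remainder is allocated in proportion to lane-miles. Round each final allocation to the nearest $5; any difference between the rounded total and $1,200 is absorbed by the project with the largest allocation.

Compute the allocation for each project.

Lakeview Pavilion: $225 · Upper Interchange: $140 · West Plaza: $400 · Ashcroft Terminal: $435

First tranche $440 split equally: $110 each.
Remainder $760 by lane-miles (total 227.2): Lakeview Pavilion 113.40 → $115; Upper Interchange 31.11 → $30; West Plaza 287.68 → $290; Ashcroft Terminal 327.82 → $330.
Rounding difference −$5 on remainder applied to Ashcroft Terminal.
Totals: Lakeview Pavilion $110 + $115 = $225; Upper Interchange $110 + $30 = $140; West Plaza $110 + $290 = $400; Ashcroft Terminal $110 + $325 = $435.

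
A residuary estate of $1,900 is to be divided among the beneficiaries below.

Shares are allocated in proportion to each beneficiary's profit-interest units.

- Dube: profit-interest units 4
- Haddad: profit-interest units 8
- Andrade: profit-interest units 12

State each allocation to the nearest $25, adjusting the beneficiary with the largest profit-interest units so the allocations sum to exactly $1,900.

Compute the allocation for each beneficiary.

Combined profit-interest units = 4 + 8 + 12 = 24.
Pro-rata amounts: Dube 316.67; Haddad 633.33; Andrade 950.00.
Rounded to nearest $25: Dube $325; Haddad $625; Andrade $950. Sum = $1,900.
Rounded total matches; no reconciliation needed.

Dube: $325; Haddad: $625; Andrade: $950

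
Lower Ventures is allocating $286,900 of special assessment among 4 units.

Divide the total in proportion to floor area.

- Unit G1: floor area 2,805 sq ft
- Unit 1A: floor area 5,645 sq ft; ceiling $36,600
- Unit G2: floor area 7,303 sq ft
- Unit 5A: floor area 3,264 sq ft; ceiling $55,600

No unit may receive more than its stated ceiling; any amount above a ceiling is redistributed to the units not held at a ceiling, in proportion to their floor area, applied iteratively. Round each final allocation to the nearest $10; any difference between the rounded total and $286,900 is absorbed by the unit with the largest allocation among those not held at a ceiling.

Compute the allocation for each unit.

Floor area total: 19,017.
Proportional shares (ignoring caps): Unit G1 42,317.64; Unit 1A 85,163.30; Unit G2 110,176.72; Unit 5A 49,242.34.
Capped: Unit 1A ($36,600); remaining pool $250,300 reallocated over remaining floor area 13,372.
Capped: Unit 5A ($55,600); remaining pool $194,700 reallocated over remaining floor area 10,108.
Redistributed shares: Unit G1 54,029.83 → $54,030; Unit G2 140,670.17 → $140,670.

Unit G1: $54,030 · Unit 1A: $36,600 · Unit G2: $140,670 · Unit 5A: $55,600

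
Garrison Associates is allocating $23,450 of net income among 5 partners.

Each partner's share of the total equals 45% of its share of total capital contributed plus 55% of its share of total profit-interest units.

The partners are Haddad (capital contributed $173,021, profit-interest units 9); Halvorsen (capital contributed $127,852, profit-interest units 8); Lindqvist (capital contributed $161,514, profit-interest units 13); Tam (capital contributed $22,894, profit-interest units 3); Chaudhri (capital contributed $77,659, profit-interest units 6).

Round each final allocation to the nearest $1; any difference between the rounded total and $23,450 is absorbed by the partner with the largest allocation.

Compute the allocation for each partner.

Haddad: $6,220; Halvorsen: $5,042; Lindqvist: $7,327; Tam: $1,421; Chaudhri: $3,440

Capital contributed total 562,940; profit-interest units total 39.
Combined weights (45% capital contributed + 55% profit-interest units): Haddad 0.2652; Halvorsen 0.2150; Lindqvist 0.3124; Tam 0.0606; Chaudhri 0.1467.
Unrounded shares: Haddad 6,219.68; Halvorsen 5,042.27; Lindqvist 7,326.80; Tam 1,421.27; Chaudhri 3,439.97.
After rounding ($1): Haddad $6,220; Halvorsen $5,042; Lindqvist $7,327; Tam $1,421; Chaudhri $3,440. Sum = $23,450.
Rounded total matches; no reconciliation needed.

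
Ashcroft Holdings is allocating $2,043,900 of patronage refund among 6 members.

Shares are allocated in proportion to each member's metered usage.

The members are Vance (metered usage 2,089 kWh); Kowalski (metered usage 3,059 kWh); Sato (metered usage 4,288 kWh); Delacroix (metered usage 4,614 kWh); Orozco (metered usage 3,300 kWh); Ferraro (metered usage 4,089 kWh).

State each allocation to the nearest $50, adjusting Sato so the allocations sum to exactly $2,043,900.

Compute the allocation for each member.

Vance: $199,150 · Kowalski: $291,650 · Sato: $408,750 · Delacroix: $439,900 · Orozco: $314,600 · Ferraro: $389,850

Metered usage total: 21,439.
Pro-rata amounts: Vance 2,089/21,439 × $2,043,900 = 199,156.08; Kowalski 3,059/21,439 × $2,043,900 = 291,631.61; Sato 4,288/21,439 × $2,043,900 = 408,799.07; Delacroix 4,614/21,439 × $2,043,900 = 439,878.47; Orozco 3,300/21,439 × $2,043,900 = 314,607.49; Ferraro 4,089/21,439 × $2,043,900 = 389,827.28.
At nearest $50: Vance $199,150; Kowalski $291,650; Sato $408,800; Delacroix $439,900; Orozco $314,600; Ferraro $389,850. Sum = $2,043,950.
Difference $2,043,900 − $2,043,950 = −$50 applied to Sato: Sato becomes $408,750.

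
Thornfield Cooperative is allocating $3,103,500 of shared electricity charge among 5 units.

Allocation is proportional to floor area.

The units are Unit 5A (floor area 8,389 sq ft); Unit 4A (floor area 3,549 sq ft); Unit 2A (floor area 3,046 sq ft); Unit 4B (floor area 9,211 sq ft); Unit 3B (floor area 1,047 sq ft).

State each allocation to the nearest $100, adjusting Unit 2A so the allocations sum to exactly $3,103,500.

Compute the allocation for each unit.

Unit 5A: $1,031,400 | Unit 4A: $436,300 | Unit 2A: $374,600 | Unit 4B: $1,132,500 | Unit 3B: $128,700

Combined floor area = 25,242.
Proportional shares: Unit 5A 8,389/25,242 × $3,103,500 = 1,031,426.25; Unit 4A 3,549/25,242 × $3,103,500 = 436,349.00; Unit 2A 3,046/25,242 × $3,103,500 = 374,505.23; Unit 4B 9,211/25,242 × $3,103,500 = 1,132,491.03; Unit 3B 1,047/25,242 × $3,103,500 = 128,728.49.
Rounded to nearest $100: Unit 5A $1,031,400; Unit 4A $436,300; Unit 2A $374,500; Unit 4B $1,132,500; Unit 3B $128,700. Sum = $3,103,400.
Difference $3,103,500 − $3,103,400 = +$100 applied to Unit 2A: Unit 2A becomes $374,600.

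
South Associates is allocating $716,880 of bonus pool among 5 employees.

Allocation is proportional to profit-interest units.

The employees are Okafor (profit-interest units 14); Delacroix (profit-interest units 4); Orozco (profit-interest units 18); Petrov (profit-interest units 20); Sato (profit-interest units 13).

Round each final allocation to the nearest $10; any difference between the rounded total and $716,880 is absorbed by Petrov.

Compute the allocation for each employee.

Total profit-interest units = 69.
Proportional shares: Okafor 14/69 × $716,880 = 145,453.91; Delacroix 4/69 × $716,880 = 41,558.26; Orozco 18/69 × $716,880 = 187,012.17; Petrov 20/69 × $716,880 = 207,791.30; Sato 13/69 × $716,880 = 135,064.35.
Rounded to nearest $10: Okafor $145,450; Delacroix $41,560; Orozco $187,010; Petrov $207,790; Sato $135,060. Sum = $716,870.
Difference $716,880 − $716,870 = +$10 applied to Petrov: Petrov becomes $207,800.

Okafor: $145,450 | Delacroix: $41,560 | Orozco: $187,010 | Petrov: $207,800 | Sato: $135,060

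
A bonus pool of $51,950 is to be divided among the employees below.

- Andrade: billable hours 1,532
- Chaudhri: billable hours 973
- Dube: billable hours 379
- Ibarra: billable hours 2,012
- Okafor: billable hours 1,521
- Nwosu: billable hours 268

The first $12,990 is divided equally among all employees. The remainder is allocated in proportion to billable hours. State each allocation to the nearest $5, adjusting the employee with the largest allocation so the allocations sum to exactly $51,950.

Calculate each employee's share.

Andrade: $11,095 · Chaudhri: $7,835 · Dube: $4,375 · Ibarra: $13,890 · Okafor: $11,030 · Nwosu: $3,725

Equal tier: $12,990 ÷ 6 = $2,165 apiece.
Remainder $38,960 by billable hours (total 6,685): Andrade 8,928.45 → $8,930; Chaudhri 5,670.62 → $5,670; Dube 2,208.80 → $2,210; Ibarra 11,725.88 → $11,725; Okafor 8,864.35 → $8,865; Nwosu 1,561.90 → $1,560.
Totals: Andrade $2,165 + $8,930 = $11,095; Chaudhri $2,165 + $5,670 = $7,835; Dube $2,165 + $2,210 = $4,375; Ibarra $2,165 + $11,725 = $13,890; Okafor $2,165 + $8,865 = $11,030; Nwosu $2,165 + $1,560 = $3,725.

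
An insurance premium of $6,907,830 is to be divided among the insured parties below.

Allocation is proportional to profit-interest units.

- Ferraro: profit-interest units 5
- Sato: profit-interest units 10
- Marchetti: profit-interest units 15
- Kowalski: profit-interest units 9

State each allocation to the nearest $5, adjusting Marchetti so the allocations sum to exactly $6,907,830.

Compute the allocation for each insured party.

Ferraro: $885,620 | Sato: $1,771,240 | Marchetti: $2,656,855 | Kowalski: $1,594,115

Combined profit-interest units = 39.
Unrounded shares: Ferraro 5/39 × $6,907,830 = 885,619.23; Sato 10/39 × $6,907,830 = 1,771,238.46; Marchetti 15/39 × $6,907,830 = 2,656,857.69; Kowalski 9/39 × $6,907,830 = 1,594,114.62.
At nearest $5: Ferraro $885,620; Sato $1,771,240; Marchetti $2,656,860; Kowalski $1,594,115. Sum = $6,907,835.
Difference $6,907,830 − $6,907,835 = −$5 applied to Marchetti: Marchetti becomes $2,656,855.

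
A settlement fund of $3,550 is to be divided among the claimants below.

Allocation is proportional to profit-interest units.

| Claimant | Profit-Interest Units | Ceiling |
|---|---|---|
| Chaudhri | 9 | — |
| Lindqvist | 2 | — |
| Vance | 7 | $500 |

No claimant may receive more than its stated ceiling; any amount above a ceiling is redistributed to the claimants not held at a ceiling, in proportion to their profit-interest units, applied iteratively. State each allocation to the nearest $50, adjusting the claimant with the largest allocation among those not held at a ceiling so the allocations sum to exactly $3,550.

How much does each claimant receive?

Chaudhri: $2,500; Lindqvist: $550; Vance: $500

Profit-interest units total: 18.
Proportional shares (ignoring caps): Chaudhri 1,775.00; Lindqvist 394.44; Vance 1,380.56.
Cap binds for Vance ($500); balance $3,050 reallocated over remaining profit-interest units 11.
Remaining shares: Chaudhri 2,495.45 → $2,500; Lindqvist 554.55 → $550.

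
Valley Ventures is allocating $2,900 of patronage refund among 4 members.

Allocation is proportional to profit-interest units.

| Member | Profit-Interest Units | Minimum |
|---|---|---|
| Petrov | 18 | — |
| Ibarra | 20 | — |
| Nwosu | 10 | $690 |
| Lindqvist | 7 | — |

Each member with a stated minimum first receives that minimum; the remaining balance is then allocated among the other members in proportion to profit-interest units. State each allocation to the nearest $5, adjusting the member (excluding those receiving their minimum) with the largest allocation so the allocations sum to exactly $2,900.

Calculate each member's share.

Minimums first: Nwosu $690. Balance $2,210.
Balance split over remaining profit-interest units 45: Petrov 884.00 → $885; Ibarra 982.22 → $980; Lindqvist 343.78 → $345.

Petrov: $885 · Ibarra: $980 · Nwosu: $690 · Lindqvist: $345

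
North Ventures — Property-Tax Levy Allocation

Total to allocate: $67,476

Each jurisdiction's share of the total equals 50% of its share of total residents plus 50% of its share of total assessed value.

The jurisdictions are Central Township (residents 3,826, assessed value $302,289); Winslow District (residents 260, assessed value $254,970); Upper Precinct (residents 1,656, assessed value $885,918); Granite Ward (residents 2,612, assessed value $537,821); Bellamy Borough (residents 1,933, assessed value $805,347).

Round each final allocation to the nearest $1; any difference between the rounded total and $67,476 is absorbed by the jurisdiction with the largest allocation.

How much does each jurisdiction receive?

Central Township: $16,208 · Winslow District: $3,940 · Upper Precinct: $16,158 · Granite Ward: $15,079 · Bellamy Borough: $16,091

Residents total 10,287; assessed value total 2,786,345.
Combined weights (50% residents + 50% assessed value): Central Township 0.2402; Winslow District 0.0584; Upper Precinct 0.2395; Granite Ward 0.2235; Bellamy Borough 0.2385.
Proportional shares: Central Township 16,208.25; Winslow District 3,939.98; Upper Precinct 16,158.13; Granite Ward 15,078.62; Bellamy Borough 16,091.02.
At nearest $1: Central Township $16,208; Winslow District $3,940; Upper Precinct $16,158; Granite Ward $15,079; Bellamy Borough $16,091. Sum = $67,476.
Sum already equals the total — no adjustment.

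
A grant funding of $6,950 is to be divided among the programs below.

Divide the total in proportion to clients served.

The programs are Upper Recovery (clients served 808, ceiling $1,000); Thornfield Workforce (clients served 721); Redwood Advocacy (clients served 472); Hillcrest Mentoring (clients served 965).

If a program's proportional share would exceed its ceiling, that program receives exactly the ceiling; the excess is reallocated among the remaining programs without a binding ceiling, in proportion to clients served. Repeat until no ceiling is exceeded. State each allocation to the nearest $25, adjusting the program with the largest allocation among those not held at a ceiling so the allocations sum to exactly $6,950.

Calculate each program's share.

Total clients served = 2,966.
Unconstrained shares: Upper Recovery 1,893.32; Thornfield Workforce 1,689.46; Redwood Advocacy 1,106.00; Hillcrest Mentoring 2,261.21.
Capped: Upper Recovery ($1,000); residual $5,950 reallocated over remaining clients served 2,158.
Remaining shares: Thornfield Workforce 1,987.93 → $2,000; Redwood Advocacy 1,301.39 → $1,300; Hillcrest Mentoring 2,660.68 → $2,650.

Upper Recovery: $1,000; Thornfield Workforce: $2,000; Redwood Advocacy: $1,300; Hillcrest Mentoring: $2,650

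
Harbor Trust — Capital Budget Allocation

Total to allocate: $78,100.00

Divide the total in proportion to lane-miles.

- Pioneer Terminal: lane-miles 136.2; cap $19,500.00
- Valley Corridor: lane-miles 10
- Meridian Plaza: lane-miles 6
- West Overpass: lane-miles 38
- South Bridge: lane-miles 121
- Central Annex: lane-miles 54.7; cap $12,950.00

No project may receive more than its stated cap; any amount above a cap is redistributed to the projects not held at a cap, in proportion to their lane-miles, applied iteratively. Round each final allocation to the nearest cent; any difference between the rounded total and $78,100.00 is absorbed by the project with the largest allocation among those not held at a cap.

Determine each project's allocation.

Total lane-miles = 365.9.
Unconstrained shares: Pioneer Terminal 29,071.3856; Valley Corridor 2,134.4630; Meridian Plaza 1,280.6778; West Overpass 8,110.9593; South Bridge 25,827.0019; Central Annex 11,675.5124.
Capped: Pioneer Terminal ($19,500.00); balance $58,600.00 reallocated over remaining lane-miles 229.7.
Capped: Central Annex ($12,950.00); balance $45,650.00 reallocated over remaining lane-miles 175.
Remaining shares: Valley Corridor 2,608.5714 → $2,608.57; Meridian Plaza 1,565.1429 → $1,565.14; West Overpass 9,912.5714 → $9,912.57; South Bridge 31,563.7143 → $31,563.71.
Rounding difference +$0.01 applied to South Bridge → $31,563.72.

Pioneer Terminal: $19,500.00; Valley Corridor: $2,608.57; Meridian Plaza: $1,565.14; West Overpass: $9,912.57; South Bridge: $31,563.72; Central Annex: $12,950.00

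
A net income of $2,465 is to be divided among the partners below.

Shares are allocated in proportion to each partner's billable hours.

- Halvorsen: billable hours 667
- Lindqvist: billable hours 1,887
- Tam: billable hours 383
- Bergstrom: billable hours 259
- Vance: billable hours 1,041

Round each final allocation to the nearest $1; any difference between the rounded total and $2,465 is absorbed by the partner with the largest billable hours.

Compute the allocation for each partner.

Halvorsen: $388 · Lindqvist: $1,097 · Tam: $223 · Bergstrom: $151 · Vance: $606

Combined billable hours = 4,237.
Raw shares: Halvorsen 667/4,237 × $2,465 = 388.05; Lindqvist 1,887/4,237 × $2,465 = 1,097.82; Tam 383/4,237 × $2,465 = 222.82; Bergstrom 259/4,237 × $2,465 = 150.68; Vance 1,041/4,237 × $2,465 = 605.63.
After rounding ($1): Halvorsen $388; Lindqvist $1,098; Tam $223; Bergstrom $151; Vance $606. Sum = $2,466.
Difference $2,465 − $2,466 = −$1 applied to largest billable hours (Lindqvist): Lindqvist becomes $1,097.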